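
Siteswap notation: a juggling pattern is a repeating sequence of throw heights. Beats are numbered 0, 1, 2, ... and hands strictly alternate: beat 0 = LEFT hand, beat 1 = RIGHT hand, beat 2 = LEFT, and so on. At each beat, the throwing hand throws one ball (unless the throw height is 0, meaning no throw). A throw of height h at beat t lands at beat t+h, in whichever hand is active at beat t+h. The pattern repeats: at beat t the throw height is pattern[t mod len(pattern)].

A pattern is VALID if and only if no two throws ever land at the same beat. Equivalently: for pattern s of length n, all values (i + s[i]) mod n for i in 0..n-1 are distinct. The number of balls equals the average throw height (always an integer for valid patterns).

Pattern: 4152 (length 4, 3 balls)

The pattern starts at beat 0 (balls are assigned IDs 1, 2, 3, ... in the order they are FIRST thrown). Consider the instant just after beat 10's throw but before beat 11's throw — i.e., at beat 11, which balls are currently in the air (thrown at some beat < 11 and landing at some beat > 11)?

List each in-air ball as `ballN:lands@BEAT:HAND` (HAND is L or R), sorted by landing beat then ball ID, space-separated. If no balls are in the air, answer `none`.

Answer: ball1:lands@12:L ball2:lands@15:R

Derivation:
Beat 0 (L): throw ball1 h=4 -> lands@4:L; in-air after throw: [b1@4:L]
Beat 1 (R): throw ball2 h=1 -> lands@2:L; in-air after throw: [b2@2:L b1@4:L]
Beat 2 (L): throw ball2 h=5 -> lands@7:R; in-air after throw: [b1@4:L b2@7:R]
Beat 3 (R): throw ball3 h=2 -> lands@5:R; in-air after throw: [b1@4:L b3@5:R b2@7:R]
Beat 4 (L): throw ball1 h=4 -> lands@8:L; in-air after throw: [b3@5:R b2@7:R b1@8:L]
Beat 5 (R): throw ball3 h=1 -> lands@6:L; in-air after throw: [b3@6:L b2@7:R b1@8:L]
Beat 6 (L): throw ball3 h=5 -> lands@11:R; in-air after throw: [b2@7:R b1@8:L b3@11:R]
Beat 7 (R): throw ball2 h=2 -> lands@9:R; in-air after throw: [b1@8:L b2@9:R b3@11:R]
Beat 8 (L): throw ball1 h=4 -> lands@12:L; in-air after throw: [b2@9:R b3@11:R b1@12:L]
Beat 9 (R): throw ball2 h=1 -> lands@10:L; in-air after throw: [b2@10:L b3@11:R b1@12:L]
Beat 10 (L): throw ball2 h=5 -> lands@15:R; in-air after throw: [b3@11:R b1@12:L b2@15:R]
Beat 11 (R): throw ball3 h=2 -> lands@13:R; in-air after throw: [b1@12:L b3@13:R b2@15:R]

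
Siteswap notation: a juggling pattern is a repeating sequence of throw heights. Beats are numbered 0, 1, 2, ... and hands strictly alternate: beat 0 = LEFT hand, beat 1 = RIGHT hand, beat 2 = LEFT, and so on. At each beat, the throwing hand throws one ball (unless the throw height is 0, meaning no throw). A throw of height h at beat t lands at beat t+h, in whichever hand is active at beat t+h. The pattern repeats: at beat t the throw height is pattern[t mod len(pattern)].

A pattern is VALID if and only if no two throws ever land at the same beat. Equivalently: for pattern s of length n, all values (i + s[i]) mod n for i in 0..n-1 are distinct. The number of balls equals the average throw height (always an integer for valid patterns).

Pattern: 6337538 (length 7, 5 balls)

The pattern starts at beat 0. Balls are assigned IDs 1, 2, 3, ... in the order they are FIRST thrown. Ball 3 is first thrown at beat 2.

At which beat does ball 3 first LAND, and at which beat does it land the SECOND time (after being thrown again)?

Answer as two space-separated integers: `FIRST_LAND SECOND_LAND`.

Answer: 5 8

Derivation:
Beat 0 (L): throw ball1 h=6 -> lands@6:L; in-air after throw: [b1@6:L]
Beat 1 (R): throw ball2 h=3 -> lands@4:L; in-air after throw: [b2@4:L b1@6:L]
Beat 2 (L): throw ball3 h=3 -> lands@5:R; in-air after throw: [b2@4:L b3@5:R b1@6:L]
Beat 3 (R): throw ball4 h=7 -> lands@10:L; in-air after throw: [b2@4:L b3@5:R b1@6:L b4@10:L]
Beat 4 (L): throw ball2 h=5 -> lands@9:R; in-air after throw: [b3@5:R b1@6:L b2@9:R b4@10:L]
Beat 5 (R): throw ball3 h=3 -> lands@8:L; in-air after throw: [b1@6:L b3@8:L b2@9:R b4@10:L]
Beat 6 (L): throw ball1 h=8 -> lands@14:L; in-air after throw: [b3@8:L b2@9:R b4@10:L b1@14:L]
Beat 7 (R): throw ball5 h=6 -> lands@13:R; in-air after throw: [b3@8:L b2@9:R b4@10:L b5@13:R b1@14:L]
Beat 8 (L): throw ball3 h=3 -> lands@11:R; in-air after throw: [b2@9:R b4@10:L b3@11:R b5@13:R b1@14:L]
Ball 3: thrown@2 h=3 -> first land @5; rethrown@5 h=3 -> second land @8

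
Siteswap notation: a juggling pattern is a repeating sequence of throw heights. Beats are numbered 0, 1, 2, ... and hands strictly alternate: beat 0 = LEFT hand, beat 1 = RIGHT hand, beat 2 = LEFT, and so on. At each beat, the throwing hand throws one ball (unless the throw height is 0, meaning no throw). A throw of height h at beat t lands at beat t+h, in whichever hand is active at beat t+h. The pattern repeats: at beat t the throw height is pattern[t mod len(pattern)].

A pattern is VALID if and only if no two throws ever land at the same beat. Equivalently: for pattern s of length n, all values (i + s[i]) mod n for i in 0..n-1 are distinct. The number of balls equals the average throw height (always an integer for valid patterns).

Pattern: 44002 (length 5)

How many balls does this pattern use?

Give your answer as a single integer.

Answer: 2

Derivation:
Pattern = [4, 4, 0, 0, 2], length n = 5
  position 0: throw height = 4, running sum = 4
  position 1: throw height = 4, running sum = 8
  position 2: throw height = 0, running sum = 8
  position 3: throw height = 0, running sum = 8
  position 4: throw height = 2, running sum = 10
Total sum = 10; balls = sum / n = 10 / 5 = 2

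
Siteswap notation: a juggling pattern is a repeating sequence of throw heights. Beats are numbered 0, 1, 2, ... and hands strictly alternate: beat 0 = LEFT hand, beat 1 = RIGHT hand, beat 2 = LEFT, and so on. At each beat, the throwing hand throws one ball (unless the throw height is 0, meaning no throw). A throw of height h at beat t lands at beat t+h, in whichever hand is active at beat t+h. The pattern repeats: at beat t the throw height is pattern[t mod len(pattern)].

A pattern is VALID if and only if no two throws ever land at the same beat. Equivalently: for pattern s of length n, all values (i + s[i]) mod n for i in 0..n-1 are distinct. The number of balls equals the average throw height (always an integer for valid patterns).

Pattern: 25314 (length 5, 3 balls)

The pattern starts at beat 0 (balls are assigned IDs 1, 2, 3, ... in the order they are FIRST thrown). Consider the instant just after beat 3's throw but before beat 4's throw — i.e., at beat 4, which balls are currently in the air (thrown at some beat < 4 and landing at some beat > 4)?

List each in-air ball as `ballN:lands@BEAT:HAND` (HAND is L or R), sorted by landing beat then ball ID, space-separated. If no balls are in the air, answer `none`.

Answer: ball1:lands@5:R ball2:lands@6:L

Derivation:
Beat 0 (L): throw ball1 h=2 -> lands@2:L; in-air after throw: [b1@2:L]
Beat 1 (R): throw ball2 h=5 -> lands@6:L; in-air after throw: [b1@2:L b2@6:L]
Beat 2 (L): throw ball1 h=3 -> lands@5:R; in-air after throw: [b1@5:R b2@6:L]
Beat 3 (R): throw ball3 h=1 -> lands@4:L; in-air after throw: [b3@4:L b1@5:R b2@6:L]
Beat 4 (L): throw ball3 h=4 -> lands@8:L; in-air after throw: [b1@5:R b2@6:L b3@8:L]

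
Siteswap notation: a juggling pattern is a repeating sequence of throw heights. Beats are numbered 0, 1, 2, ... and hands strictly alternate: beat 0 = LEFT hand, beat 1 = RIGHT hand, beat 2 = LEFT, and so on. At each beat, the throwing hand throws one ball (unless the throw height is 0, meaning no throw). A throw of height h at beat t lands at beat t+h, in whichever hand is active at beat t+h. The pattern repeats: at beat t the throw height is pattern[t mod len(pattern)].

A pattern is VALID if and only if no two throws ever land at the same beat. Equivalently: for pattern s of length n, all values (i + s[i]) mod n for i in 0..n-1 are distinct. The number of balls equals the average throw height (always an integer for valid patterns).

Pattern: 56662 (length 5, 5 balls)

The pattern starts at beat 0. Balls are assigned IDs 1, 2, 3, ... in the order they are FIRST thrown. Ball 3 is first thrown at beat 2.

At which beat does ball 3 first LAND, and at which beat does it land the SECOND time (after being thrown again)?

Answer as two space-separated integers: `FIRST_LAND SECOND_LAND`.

Answer: 8 14

Derivation:
Beat 0 (L): throw ball1 h=5 -> lands@5:R; in-air after throw: [b1@5:R]
Beat 1 (R): throw ball2 h=6 -> lands@7:R; in-air after throw: [b1@5:R b2@7:R]
Beat 2 (L): throw ball3 h=6 -> lands@8:L; in-air after throw: [b1@5:R b2@7:R b3@8:L]
Beat 3 (R): throw ball4 h=6 -> lands@9:R; in-air after throw: [b1@5:R b2@7:R b3@8:L b4@9:R]
Beat 4 (L): throw ball5 h=2 -> lands@6:L; in-air after throw: [b1@5:R b5@6:L b2@7:R b3@8:L b4@9:R]
Beat 5 (R): throw ball1 h=5 -> lands@10:L; in-air after throw: [b5@6:L b2@7:R b3@8:L b4@9:R b1@10:L]
Beat 6 (L): throw ball5 h=6 -> lands@12:L; in-air after throw: [b2@7:R b3@8:L b4@9:R b1@10:L b5@12:L]
Beat 7 (R): throw ball2 h=6 -> lands@13:R; in-air after throw: [b3@8:L b4@9:R b1@10:L b5@12:L b2@13:R]
Beat 8 (L): throw ball3 h=6 -> lands@14:L; in-air after throw: [b4@9:R b1@10:L b5@12:L b2@13:R b3@14:L]
Beat 9 (R): throw ball4 h=2 -> lands@11:R; in-air after throw: [b1@10:L b4@11:R b5@12:L b2@13:R b3@14:L]
Beat 10 (L): throw ball1 h=5 -> lands@15:R; in-air after throw: [b4@11:R b5@12:L b2@13:R b3@14:L b1@15:R]
Beat 11 (R): throw ball4 h=6 -> lands@17:R; in-air after throw: [b5@12:L b2@13:R b3@14:L b1@15:R b4@17:R]
Beat 12 (L): throw ball5 h=6 -> lands@18:L; in-air after throw: [b2@13:R b3@14:L b1@15:R b4@17:R b5@18:L]
Beat 13 (R): throw ball2 h=6 -> lands@19:R; in-air after throw: [b3@14:L b1@15:R b4@17:R b5@18:L b2@19:R]
Beat 14 (L): throw ball3 h=2 -> lands@16:L; in-air after throw: [b1@15:R b3@16:L b4@17:R b5@18:L b2@19:R]
Ball 3: thrown@2 h=6 -> first land @8; rethrown@8 h=6 -> second land @14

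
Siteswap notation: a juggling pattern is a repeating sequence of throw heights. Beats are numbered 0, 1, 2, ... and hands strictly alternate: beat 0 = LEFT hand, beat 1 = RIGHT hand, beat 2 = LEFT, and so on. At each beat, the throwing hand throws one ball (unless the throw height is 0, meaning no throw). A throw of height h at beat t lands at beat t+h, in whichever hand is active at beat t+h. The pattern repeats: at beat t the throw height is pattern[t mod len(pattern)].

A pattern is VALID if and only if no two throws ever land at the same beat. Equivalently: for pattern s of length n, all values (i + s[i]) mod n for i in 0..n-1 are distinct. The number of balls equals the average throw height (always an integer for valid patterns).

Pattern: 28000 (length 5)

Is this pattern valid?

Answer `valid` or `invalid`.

Answer: invalid

Derivation:
i=0: (i + s[i]) mod n = (0 + 2) mod 5 = 2
i=1: (i + s[i]) mod n = (1 + 8) mod 5 = 4
i=2: (i + s[i]) mod n = (2 + 0) mod 5 = 2
i=3: (i + s[i]) mod n = (3 + 0) mod 5 = 3
i=4: (i + s[i]) mod n = (4 + 0) mod 5 = 4
Residues: [2, 4, 2, 3, 4], distinct: False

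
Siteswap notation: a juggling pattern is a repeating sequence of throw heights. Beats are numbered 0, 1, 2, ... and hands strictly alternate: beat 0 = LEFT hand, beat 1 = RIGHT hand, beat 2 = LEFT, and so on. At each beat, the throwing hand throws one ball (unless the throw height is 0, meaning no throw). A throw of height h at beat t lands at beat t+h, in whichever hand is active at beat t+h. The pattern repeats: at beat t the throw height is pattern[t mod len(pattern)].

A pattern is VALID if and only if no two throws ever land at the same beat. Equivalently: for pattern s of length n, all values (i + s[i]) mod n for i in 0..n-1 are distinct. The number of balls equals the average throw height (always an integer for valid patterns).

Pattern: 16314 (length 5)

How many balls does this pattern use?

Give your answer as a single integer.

Pattern = [1, 6, 3, 1, 4], length n = 5
  position 0: throw height = 1, running sum = 1
  position 1: throw height = 6, running sum = 7
  position 2: throw height = 3, running sum = 10
  position 3: throw height = 1, running sum = 11
  position 4: throw height = 4, running sum = 15
Total sum = 15; balls = sum / n = 15 / 5 = 3

Answer: 3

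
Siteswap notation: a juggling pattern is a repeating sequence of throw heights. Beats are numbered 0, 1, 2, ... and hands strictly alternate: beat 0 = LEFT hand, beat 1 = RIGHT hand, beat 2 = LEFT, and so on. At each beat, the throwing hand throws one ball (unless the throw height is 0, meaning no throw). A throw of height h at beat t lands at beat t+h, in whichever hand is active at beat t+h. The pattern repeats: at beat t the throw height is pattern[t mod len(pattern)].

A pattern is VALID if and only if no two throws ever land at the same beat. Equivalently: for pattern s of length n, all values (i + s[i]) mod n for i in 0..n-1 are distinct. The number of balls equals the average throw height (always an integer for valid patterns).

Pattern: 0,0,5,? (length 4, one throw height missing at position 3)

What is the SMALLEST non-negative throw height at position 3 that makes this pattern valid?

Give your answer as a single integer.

i=0: (0 + 0) mod 4 = 0
i=1: (1 + 0) mod 4 = 1
i=2: (2 + 5) mod 4 = 3
i=3: s[i]=? (unknown)
Known residues: [0, 1, 3]; need a permutation of 0..3, so missing residue r = 2
Need (3 + s) mod 4 = 2; smallest s = (2 - 3) mod 4 = 3

Answer: 3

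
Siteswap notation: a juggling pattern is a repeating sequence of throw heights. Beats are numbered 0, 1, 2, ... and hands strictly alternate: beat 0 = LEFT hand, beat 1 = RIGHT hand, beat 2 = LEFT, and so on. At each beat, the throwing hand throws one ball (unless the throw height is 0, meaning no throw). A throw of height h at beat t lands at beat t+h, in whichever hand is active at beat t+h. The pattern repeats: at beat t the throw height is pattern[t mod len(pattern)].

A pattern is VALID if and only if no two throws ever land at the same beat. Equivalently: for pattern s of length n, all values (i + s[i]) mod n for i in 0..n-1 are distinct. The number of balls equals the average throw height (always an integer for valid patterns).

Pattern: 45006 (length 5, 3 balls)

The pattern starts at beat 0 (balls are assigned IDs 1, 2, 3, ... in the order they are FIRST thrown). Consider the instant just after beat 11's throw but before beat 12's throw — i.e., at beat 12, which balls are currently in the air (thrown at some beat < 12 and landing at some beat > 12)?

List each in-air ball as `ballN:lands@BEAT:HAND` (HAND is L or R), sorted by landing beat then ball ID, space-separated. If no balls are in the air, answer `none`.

Answer: ball1:lands@14:L ball3:lands@15:R ball2:lands@16:L

Derivation:
Beat 0 (L): throw ball1 h=4 -> lands@4:L; in-air after throw: [b1@4:L]
Beat 1 (R): throw ball2 h=5 -> lands@6:L; in-air after throw: [b1@4:L b2@6:L]
Beat 4 (L): throw ball1 h=6 -> lands@10:L; in-air after throw: [b2@6:L b1@10:L]
Beat 5 (R): throw ball3 h=4 -> lands@9:R; in-air after throw: [b2@6:L b3@9:R b1@10:L]
Beat 6 (L): throw ball2 h=5 -> lands@11:R; in-air after throw: [b3@9:R b1@10:L b2@11:R]
Beat 9 (R): throw ball3 h=6 -> lands@15:R; in-air after throw: [b1@10:L b2@11:R b3@15:R]
Beat 10 (L): throw ball1 h=4 -> lands@14:L; in-air after throw: [b2@11:R b1@14:L b3@15:R]
Beat 11 (R): throw ball2 h=5 -> lands@16:L; in-air after throw: [b1@14:L b3@15:R b2@16:L]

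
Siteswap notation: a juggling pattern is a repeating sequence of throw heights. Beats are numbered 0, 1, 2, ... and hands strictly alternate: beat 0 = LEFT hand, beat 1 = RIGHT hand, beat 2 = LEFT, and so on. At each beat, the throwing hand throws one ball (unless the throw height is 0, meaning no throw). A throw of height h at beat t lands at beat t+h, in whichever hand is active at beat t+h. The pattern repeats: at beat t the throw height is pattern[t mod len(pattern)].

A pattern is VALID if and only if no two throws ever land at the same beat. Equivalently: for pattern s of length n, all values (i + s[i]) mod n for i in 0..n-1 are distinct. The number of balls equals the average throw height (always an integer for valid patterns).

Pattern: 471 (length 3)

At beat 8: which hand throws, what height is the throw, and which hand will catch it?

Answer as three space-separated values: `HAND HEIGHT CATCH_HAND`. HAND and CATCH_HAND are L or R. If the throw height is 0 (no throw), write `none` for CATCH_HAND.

Beat 8: 8 mod 2 = 0, so hand = L
Throw height = pattern[8 mod 3] = pattern[2] = 1
Lands at beat 8+1=9, 9 mod 2 = 1, so catch hand = R

Answer: L 1 R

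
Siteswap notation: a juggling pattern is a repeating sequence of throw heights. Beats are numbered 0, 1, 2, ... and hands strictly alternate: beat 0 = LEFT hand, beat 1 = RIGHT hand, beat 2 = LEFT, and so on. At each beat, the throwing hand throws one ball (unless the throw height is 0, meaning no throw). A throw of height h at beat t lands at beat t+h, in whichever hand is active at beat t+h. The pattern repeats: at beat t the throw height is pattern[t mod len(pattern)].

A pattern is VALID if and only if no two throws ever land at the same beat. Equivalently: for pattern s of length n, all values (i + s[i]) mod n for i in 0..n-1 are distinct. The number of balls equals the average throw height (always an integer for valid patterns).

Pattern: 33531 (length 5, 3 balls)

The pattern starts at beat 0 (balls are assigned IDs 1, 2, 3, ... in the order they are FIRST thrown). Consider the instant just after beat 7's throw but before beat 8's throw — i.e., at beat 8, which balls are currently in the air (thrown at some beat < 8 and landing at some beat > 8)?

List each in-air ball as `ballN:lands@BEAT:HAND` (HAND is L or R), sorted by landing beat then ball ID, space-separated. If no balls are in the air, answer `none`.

Answer: ball1:lands@9:R ball3:lands@12:L

Derivation:
Beat 0 (L): throw ball1 h=3 -> lands@3:R; in-air after throw: [b1@3:R]
Beat 1 (R): throw ball2 h=3 -> lands@4:L; in-air after throw: [b1@3:R b2@4:L]
Beat 2 (L): throw ball3 h=5 -> lands@7:R; in-air after throw: [b1@3:R b2@4:L b3@7:R]
Beat 3 (R): throw ball1 h=3 -> lands@6:L; in-air after throw: [b2@4:L b1@6:L b3@7:R]
Beat 4 (L): throw ball2 h=1 -> lands@5:R; in-air after throw: [b2@5:R b1@6:L b3@7:R]
Beat 5 (R): throw ball2 h=3 -> lands@8:L; in-air after throw: [b1@6:L b3@7:R b2@8:L]
Beat 6 (L): throw ball1 h=3 -> lands@9:R; in-air after throw: [b3@7:R b2@8:L b1@9:R]
Beat 7 (R): throw ball3 h=5 -> lands@12:L; in-air after throw: [b2@8:L b1@9:R b3@12:L]
Beat 8 (L): throw ball2 h=3 -> lands@11:R; in-air after throw: [b1@9:R b2@11:R b3@12:L]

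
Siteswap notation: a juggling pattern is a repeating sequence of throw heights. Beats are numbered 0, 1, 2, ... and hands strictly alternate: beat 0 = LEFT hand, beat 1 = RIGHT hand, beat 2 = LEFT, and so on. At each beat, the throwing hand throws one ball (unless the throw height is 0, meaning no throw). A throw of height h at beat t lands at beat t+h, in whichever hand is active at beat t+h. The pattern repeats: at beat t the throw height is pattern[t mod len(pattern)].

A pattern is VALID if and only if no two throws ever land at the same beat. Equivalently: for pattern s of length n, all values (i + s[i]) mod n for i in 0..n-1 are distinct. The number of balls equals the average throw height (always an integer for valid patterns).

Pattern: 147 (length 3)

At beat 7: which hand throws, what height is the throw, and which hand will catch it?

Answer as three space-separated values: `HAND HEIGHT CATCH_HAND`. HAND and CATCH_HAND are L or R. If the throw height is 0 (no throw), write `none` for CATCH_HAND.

Answer: R 4 R

Derivation:
Beat 7: 7 mod 2 = 1, so hand = R
Throw height = pattern[7 mod 3] = pattern[1] = 4
Lands at beat 7+4=11, 11 mod 2 = 1, so catch hand = R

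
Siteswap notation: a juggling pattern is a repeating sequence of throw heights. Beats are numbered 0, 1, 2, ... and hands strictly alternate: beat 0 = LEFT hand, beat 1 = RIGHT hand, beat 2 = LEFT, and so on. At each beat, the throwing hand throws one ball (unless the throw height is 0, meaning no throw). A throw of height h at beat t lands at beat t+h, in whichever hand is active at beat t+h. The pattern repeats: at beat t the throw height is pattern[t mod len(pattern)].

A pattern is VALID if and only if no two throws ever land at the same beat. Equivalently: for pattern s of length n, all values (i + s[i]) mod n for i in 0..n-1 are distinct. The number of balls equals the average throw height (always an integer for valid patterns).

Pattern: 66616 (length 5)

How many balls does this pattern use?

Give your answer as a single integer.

Answer: 5

Derivation:
Pattern = [6, 6, 6, 1, 6], length n = 5
  position 0: throw height = 6, running sum = 6
  position 1: throw height = 6, running sum = 12
  position 2: throw height = 6, running sum = 18
  position 3: throw height = 1, running sum = 19
  position 4: throw height = 6, running sum = 25
Total sum = 25; balls = sum / n = 25 / 5 = 5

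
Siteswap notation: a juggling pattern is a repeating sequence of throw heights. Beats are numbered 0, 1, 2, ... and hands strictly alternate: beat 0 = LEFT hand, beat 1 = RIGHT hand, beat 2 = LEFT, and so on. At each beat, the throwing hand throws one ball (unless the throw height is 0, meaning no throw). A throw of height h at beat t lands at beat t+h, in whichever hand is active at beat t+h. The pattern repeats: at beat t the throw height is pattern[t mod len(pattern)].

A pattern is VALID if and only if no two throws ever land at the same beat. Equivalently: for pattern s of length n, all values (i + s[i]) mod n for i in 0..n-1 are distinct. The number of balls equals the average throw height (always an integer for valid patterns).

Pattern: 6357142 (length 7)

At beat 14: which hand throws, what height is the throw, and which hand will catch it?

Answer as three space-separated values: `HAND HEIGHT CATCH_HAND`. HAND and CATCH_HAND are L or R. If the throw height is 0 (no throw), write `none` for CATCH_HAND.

Beat 14: 14 mod 2 = 0, so hand = L
Throw height = pattern[14 mod 7] = pattern[0] = 6
Lands at beat 14+6=20, 20 mod 2 = 0, so catch hand = L

Answer: L 6 L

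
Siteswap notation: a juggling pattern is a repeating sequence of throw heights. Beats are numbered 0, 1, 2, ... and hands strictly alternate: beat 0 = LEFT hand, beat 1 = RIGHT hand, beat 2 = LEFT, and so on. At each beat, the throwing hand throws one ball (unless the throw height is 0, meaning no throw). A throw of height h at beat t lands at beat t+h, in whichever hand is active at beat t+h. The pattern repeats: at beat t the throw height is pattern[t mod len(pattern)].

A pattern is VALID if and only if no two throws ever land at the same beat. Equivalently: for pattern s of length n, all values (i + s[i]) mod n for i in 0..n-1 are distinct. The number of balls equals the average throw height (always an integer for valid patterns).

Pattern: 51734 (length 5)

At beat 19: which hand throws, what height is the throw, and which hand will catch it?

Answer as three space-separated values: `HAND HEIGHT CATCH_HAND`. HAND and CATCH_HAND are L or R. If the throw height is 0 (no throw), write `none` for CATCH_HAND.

Answer: R 4 R

Derivation:
Beat 19: 19 mod 2 = 1, so hand = R
Throw height = pattern[19 mod 5] = pattern[4] = 4
Lands at beat 19+4=23, 23 mod 2 = 1, so catch hand = R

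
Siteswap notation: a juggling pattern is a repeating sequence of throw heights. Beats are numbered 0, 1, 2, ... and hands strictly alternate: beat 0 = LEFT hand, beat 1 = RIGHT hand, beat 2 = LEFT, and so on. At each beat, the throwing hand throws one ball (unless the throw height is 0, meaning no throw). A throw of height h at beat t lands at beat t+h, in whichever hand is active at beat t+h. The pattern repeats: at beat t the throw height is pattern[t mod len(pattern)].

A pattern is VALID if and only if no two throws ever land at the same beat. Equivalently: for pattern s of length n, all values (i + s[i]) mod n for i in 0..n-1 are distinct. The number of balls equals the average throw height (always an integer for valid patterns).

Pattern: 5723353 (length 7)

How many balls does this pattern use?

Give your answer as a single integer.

Answer: 4

Derivation:
Pattern = [5, 7, 2, 3, 3, 5, 3], length n = 7
  position 0: throw height = 5, running sum = 5
  position 1: throw height = 7, running sum = 12
  position 2: throw height = 2, running sum = 14
  position 3: throw height = 3, running sum = 17
  position 4: throw height = 3, running sum = 20
  position 5: throw height = 5, running sum = 25
  position 6: throw height = 3, running sum = 28
Total sum = 28; balls = sum / n = 28 / 7 = 4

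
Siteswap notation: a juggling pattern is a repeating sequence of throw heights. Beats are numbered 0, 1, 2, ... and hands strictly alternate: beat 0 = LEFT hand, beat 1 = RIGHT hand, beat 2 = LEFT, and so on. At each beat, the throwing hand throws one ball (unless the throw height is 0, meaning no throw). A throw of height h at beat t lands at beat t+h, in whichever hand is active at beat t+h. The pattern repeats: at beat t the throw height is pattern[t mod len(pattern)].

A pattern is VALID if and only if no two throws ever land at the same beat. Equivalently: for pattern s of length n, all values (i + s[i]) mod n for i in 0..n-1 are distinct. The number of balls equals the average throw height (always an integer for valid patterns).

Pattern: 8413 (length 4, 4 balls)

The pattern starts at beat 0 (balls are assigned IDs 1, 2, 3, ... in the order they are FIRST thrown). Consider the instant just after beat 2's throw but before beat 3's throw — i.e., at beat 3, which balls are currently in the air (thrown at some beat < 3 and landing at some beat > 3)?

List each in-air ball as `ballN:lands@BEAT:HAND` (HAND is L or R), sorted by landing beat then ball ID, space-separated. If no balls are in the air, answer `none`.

Answer: ball2:lands@5:R ball1:lands@8:L

Derivation:
Beat 0 (L): throw ball1 h=8 -> lands@8:L; in-air after throw: [b1@8:L]
Beat 1 (R): throw ball2 h=4 -> lands@5:R; in-air after throw: [b2@5:R b1@8:L]
Beat 2 (L): throw ball3 h=1 -> lands@3:R; in-air after throw: [b3@3:R b2@5:R b1@8:L]
Beat 3 (R): throw ball3 h=3 -> lands@6:L; in-air after throw: [b2@5:R b3@6:L b1@8:L]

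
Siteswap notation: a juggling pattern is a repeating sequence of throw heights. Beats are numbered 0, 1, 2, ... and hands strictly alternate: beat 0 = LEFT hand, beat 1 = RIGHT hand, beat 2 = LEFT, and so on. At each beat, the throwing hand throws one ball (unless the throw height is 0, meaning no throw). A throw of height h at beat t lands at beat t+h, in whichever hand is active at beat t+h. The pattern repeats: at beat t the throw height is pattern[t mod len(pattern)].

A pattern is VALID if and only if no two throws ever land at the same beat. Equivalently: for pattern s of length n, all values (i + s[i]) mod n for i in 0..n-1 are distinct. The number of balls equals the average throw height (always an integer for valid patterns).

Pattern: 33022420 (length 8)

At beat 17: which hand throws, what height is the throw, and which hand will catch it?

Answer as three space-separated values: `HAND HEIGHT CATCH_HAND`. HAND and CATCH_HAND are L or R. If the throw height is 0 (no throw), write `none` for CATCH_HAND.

Beat 17: 17 mod 2 = 1, so hand = R
Throw height = pattern[17 mod 8] = pattern[1] = 3
Lands at beat 17+3=20, 20 mod 2 = 0, so catch hand = L

Answer: R 3 L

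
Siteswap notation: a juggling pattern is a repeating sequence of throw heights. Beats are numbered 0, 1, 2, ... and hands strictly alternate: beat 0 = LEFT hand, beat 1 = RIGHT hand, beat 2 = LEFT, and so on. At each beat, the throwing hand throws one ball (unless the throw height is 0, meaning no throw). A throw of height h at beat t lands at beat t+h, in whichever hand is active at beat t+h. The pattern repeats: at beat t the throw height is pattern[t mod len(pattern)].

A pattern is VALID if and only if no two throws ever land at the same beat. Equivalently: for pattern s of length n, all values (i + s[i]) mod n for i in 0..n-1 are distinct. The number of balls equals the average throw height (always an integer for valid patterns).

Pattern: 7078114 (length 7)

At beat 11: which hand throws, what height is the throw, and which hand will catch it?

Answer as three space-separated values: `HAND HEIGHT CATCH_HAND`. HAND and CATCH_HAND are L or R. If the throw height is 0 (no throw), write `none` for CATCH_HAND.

Answer: R 1 L

Derivation:
Beat 11: 11 mod 2 = 1, so hand = R
Throw height = pattern[11 mod 7] = pattern[4] = 1
Lands at beat 11+1=12, 12 mod 2 = 0, so catch hand = L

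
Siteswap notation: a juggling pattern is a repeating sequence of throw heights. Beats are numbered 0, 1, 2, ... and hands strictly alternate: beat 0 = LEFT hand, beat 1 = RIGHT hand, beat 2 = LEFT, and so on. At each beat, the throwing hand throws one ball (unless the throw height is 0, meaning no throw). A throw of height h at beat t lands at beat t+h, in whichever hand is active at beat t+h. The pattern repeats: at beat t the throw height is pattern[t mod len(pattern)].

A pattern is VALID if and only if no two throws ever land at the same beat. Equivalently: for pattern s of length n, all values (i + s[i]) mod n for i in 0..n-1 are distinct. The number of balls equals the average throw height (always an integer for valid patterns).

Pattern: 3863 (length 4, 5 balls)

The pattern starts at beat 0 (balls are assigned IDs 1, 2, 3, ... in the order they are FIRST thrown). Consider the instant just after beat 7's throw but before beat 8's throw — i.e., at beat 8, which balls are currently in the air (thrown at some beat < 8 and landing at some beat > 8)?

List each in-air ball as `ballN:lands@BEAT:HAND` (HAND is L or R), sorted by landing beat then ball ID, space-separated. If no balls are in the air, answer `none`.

Beat 0 (L): throw ball1 h=3 -> lands@3:R; in-air after throw: [b1@3:R]
Beat 1 (R): throw ball2 h=8 -> lands@9:R; in-air after throw: [b1@3:R b2@9:R]
Beat 2 (L): throw ball3 h=6 -> lands@8:L; in-air after throw: [b1@3:R b3@8:L b2@9:R]
Beat 3 (R): throw ball1 h=3 -> lands@6:L; in-air after throw: [b1@6:L b3@8:L b2@9:R]
Beat 4 (L): throw ball4 h=3 -> lands@7:R; in-air after throw: [b1@6:L b4@7:R b3@8:L b2@9:R]
Beat 5 (R): throw ball5 h=8 -> lands@13:R; in-air after throw: [b1@6:L b4@7:R b3@8:L b2@9:R b5@13:R]
Beat 6 (L): throw ball1 h=6 -> lands@12:L; in-air after throw: [b4@7:R b3@8:L b2@9:R b1@12:L b5@13:R]
Beat 7 (R): throw ball4 h=3 -> lands@10:L; in-air after throw: [b3@8:L b2@9:R b4@10:L b1@12:L b5@13:R]
Beat 8 (L): throw ball3 h=3 -> lands@11:R; in-air after throw: [b2@9:R b4@10:L b3@11:R b1@12:L b5@13:R]

Answer: ball2:lands@9:R ball4:lands@10:L ball1:lands@12:L ball5:lands@13:R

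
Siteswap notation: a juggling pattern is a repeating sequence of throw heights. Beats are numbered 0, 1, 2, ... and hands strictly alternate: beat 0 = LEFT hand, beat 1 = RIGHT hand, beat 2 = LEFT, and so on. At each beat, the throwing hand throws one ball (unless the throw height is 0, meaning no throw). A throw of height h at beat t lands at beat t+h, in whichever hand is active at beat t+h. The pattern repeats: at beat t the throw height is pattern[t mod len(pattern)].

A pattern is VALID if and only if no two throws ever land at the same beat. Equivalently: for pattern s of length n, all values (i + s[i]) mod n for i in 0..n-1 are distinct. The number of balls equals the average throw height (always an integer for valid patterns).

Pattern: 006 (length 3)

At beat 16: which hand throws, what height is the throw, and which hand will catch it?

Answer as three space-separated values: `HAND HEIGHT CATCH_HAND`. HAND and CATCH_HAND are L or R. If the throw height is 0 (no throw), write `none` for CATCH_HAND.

Beat 16: 16 mod 2 = 0, so hand = L
Throw height = pattern[16 mod 3] = pattern[1] = 0

Answer: L 0 none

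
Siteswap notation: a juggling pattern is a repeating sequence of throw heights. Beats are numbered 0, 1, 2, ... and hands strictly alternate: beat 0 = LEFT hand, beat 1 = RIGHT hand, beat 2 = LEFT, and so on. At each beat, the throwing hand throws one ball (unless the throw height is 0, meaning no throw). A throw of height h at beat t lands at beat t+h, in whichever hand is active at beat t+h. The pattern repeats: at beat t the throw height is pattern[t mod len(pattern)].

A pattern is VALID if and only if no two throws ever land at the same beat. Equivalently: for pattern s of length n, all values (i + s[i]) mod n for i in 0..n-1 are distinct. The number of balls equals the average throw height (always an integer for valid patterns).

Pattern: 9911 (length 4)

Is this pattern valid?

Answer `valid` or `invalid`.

Answer: valid

Derivation:
i=0: (i + s[i]) mod n = (0 + 9) mod 4 = 1
i=1: (i + s[i]) mod n = (1 + 9) mod 4 = 2
i=2: (i + s[i]) mod n = (2 + 1) mod 4 = 3
i=3: (i + s[i]) mod n = (3 + 1) mod 4 = 0
Residues: [1, 2, 3, 0], distinct: True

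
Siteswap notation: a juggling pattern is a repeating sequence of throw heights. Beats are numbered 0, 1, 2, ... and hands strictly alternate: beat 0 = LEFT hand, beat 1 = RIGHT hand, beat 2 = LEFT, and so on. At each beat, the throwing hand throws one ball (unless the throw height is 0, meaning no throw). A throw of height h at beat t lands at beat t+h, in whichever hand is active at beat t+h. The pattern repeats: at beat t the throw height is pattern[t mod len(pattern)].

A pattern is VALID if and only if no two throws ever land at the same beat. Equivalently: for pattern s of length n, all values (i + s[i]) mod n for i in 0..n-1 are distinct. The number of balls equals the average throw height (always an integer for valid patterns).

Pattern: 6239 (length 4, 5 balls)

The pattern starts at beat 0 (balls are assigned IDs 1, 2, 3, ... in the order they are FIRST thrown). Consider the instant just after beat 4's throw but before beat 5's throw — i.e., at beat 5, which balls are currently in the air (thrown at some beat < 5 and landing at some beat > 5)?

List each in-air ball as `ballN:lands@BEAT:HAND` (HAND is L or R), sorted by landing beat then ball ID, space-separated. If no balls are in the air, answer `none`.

Answer: ball1:lands@6:L ball4:lands@10:L ball2:lands@12:L

Derivation:
Beat 0 (L): throw ball1 h=6 -> lands@6:L; in-air after throw: [b1@6:L]
Beat 1 (R): throw ball2 h=2 -> lands@3:R; in-air after throw: [b2@3:R b1@6:L]
Beat 2 (L): throw ball3 h=3 -> lands@5:R; in-air after throw: [b2@3:R b3@5:R b1@6:L]
Beat 3 (R): throw ball2 h=9 -> lands@12:L; in-air after throw: [b3@5:R b1@6:L b2@12:L]
Beat 4 (L): throw ball4 h=6 -> lands@10:L; in-air after throw: [b3@5:R b1@6:L b4@10:L b2@12:L]
Beat 5 (R): throw ball3 h=2 -> lands@7:R; in-air after throw: [b1@6:L b3@7:R b4@10:L b2@12:L]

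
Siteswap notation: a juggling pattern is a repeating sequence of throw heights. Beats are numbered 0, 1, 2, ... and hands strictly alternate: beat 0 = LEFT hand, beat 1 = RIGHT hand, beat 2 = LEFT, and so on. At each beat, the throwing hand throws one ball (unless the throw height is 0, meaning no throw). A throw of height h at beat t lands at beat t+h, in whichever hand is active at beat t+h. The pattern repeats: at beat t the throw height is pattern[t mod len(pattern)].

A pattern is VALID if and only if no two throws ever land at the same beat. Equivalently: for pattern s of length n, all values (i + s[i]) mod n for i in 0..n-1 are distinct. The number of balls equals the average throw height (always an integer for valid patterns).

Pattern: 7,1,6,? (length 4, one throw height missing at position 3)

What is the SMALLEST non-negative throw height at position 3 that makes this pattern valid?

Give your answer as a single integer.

i=0: (0 + 7) mod 4 = 3
i=1: (1 + 1) mod 4 = 2
i=2: (2 + 6) mod 4 = 0
i=3: s[i]=? (unknown)
Known residues: [0, 2, 3]; need a permutation of 0..3, so missing residue r = 1
Need (3 + s) mod 4 = 1; smallest s = (1 - 3) mod 4 = 2

Answer: 2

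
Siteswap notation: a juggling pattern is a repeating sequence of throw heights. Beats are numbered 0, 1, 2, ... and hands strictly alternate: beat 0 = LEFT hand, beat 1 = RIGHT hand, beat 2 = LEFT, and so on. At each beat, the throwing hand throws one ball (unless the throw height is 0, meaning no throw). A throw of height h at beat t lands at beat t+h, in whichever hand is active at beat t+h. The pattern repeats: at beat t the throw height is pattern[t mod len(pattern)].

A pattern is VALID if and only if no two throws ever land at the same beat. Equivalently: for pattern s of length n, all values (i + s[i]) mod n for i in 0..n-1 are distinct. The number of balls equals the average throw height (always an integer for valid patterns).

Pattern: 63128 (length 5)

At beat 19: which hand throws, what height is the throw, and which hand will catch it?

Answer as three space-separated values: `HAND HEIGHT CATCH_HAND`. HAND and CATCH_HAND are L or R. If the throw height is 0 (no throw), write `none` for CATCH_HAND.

Answer: R 8 R

Derivation:
Beat 19: 19 mod 2 = 1, so hand = R
Throw height = pattern[19 mod 5] = pattern[4] = 8
Lands at beat 19+8=27, 27 mod 2 = 1, so catch hand = R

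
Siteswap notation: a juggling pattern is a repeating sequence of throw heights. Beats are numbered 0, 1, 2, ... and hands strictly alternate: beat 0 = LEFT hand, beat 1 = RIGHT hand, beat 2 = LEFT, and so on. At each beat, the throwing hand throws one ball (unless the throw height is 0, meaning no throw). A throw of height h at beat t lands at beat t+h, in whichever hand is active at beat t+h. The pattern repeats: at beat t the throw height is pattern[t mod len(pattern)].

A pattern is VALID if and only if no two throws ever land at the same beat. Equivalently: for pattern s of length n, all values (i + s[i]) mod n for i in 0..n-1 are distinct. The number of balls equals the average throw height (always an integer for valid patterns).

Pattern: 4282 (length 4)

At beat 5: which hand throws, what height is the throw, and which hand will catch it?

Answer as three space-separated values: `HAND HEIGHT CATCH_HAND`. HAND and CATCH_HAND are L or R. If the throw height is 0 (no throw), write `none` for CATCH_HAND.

Beat 5: 5 mod 2 = 1, so hand = R
Throw height = pattern[5 mod 4] = pattern[1] = 2
Lands at beat 5+2=7, 7 mod 2 = 1, so catch hand = R

Answer: R 2 R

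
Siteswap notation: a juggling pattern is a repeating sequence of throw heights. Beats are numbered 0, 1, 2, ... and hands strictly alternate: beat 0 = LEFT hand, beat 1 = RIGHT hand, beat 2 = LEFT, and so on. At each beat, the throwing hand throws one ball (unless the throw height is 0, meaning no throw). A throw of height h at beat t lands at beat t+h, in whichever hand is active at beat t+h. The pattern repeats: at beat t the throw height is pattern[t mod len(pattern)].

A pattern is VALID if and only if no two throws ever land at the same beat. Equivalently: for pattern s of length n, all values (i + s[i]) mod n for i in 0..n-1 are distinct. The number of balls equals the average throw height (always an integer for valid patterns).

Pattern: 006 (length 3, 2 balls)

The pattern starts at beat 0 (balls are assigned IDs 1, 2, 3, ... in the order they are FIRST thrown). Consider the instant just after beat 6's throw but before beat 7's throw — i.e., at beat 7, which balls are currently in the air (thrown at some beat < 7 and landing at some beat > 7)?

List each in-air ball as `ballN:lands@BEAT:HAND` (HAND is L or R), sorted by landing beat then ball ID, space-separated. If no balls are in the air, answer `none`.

Answer: ball1:lands@8:L ball2:lands@11:R

Derivation:
Beat 2 (L): throw ball1 h=6 -> lands@8:L; in-air after throw: [b1@8:L]
Beat 5 (R): throw ball2 h=6 -> lands@11:R; in-air after throw: [b1@8:L b2@11:R]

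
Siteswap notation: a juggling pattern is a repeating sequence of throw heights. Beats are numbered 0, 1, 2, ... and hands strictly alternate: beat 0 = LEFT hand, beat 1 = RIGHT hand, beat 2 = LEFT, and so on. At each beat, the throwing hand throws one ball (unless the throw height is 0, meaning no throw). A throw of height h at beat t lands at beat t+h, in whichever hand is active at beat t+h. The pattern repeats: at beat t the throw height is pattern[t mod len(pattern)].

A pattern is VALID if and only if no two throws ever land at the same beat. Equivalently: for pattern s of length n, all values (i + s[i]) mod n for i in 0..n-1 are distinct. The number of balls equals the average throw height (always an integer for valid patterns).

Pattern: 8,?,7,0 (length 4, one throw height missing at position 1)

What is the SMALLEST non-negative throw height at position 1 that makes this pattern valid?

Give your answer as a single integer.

i=0: (0 + 8) mod 4 = 0
i=1: s[i]=? (unknown)
i=2: (2 + 7) mod 4 = 1
i=3: (3 + 0) mod 4 = 3
Known residues: [0, 1, 3]; need a permutation of 0..3, so missing residue r = 2
Need (1 + s) mod 4 = 2; smallest s = (2 - 1) mod 4 = 1

Answer: 1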